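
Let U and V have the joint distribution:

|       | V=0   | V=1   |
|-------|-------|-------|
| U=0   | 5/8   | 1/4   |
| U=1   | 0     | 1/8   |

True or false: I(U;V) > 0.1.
Marginal P(U) (row sums):
  P(U=0) = 5/8 + 1/4 = 7/8
  P(U=1) = 0 + 1/8 = 1/8
Marginal P(V) (column sums):
  P(V=0) = 5/8 + 0 = 5/8
  P(V=1) = 1/4 + 1/8 = 3/8

H(U) = -[(7/8)·log₂(7/8) + (1/8)·log₂(1/8)]
  = 0.1686 + 0.3750
  = 0.5436 bits
H(V) = -[(5/8)·log₂(5/8) + (3/8)·log₂(3/8)]
  = 0.4238 + 0.5306
  = 0.9544 bits
H(U,V) = -[(5/8)·log₂(5/8) + (1/4)·log₂(1/4) + (1/8)·log₂(1/8)]
  = 0.4238 + 0.5000 + 0.3750
  = 1.2988 bits

I(U;V) = H(U) + H(V) - H(U,V)
  = 0.5436 + 0.9544 - 1.2988
  = 0.1992 bits

True. I(U;V) = 0.1992 bits, which is > 0.1 bits.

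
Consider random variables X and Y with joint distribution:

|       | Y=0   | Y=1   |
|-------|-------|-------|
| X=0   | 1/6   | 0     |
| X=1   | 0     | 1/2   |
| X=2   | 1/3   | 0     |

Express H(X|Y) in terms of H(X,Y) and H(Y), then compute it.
H(X|Y) = H(X,Y) - H(Y)

Marginal P(Y) (column sums):
  P(Y=0) = 1/6 + 0 + 1/3 = 1/2
  P(Y=1) = 0 + 1/2 + 0 = 1/2

H(X,Y) = -[(1/6)·log₂(1/6) + (1/2)·log₂(1/2) + (1/3)·log₂(1/3)]
  = 0.4308 + 0.5000 + 0.5283
  = 1.4591 bits
H(Y) = -[(1/2)·log₂(1/2) + (1/2)·log₂(1/2)]
  = 0.5000 + 0.5000
  = 1.0000 bits

H(X|Y) = 1.4591 - 1.0000 = 0.4591 bits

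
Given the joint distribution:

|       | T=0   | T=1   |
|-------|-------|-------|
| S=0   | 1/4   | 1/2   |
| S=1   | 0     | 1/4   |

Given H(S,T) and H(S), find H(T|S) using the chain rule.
From the chain rule: H(S,T) = H(S) + H(T|S)
Therefore: H(T|S) = H(S,T) - H(S)

H(S,T) = -[(1/4)·log₂(1/4) + (1/2)·log₂(1/2) + (1/4)·log₂(1/4)]
  = 0.5000 + 0.5000 + 0.5000
  = 1.5000 bits
Marginal P(S) (row sums):
  P(S=0) = 1/4 + 1/2 = 3/4
  P(S=1) = 0 + 1/4 = 1/4
H(S) = -[(3/4)·log₂(3/4) + (1/4)·log₂(1/4)]
  = 0.3113 + 0.5000
  = 0.8113 bits

H(T|S) = 1.5000 - 0.8113 = 0.6887 bits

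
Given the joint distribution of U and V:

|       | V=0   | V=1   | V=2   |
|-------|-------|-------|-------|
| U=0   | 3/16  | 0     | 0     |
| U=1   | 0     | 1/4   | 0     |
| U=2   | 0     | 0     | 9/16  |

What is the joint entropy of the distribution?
H(U,V) = -Σ P(U,V) log₂ P(U,V), summed over the non-zero cells:
H(U,V) = -[(3/16)·log₂(3/16) + (1/4)·log₂(1/4) + (9/16)·log₂(9/16)]
  = 0.4528 + 0.5000 + 0.4669
  = 1.4197 bits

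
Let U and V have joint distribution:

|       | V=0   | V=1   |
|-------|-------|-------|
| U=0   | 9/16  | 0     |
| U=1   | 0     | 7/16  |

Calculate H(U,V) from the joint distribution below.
H(U,V) = -Σ P(U,V) log₂ P(U,V), summed over the non-zero cells:
H(U,V) = -[(9/16)·log₂(9/16) + (7/16)·log₂(7/16)]
  = 0.4669 + 0.5218
  = 0.9887 bits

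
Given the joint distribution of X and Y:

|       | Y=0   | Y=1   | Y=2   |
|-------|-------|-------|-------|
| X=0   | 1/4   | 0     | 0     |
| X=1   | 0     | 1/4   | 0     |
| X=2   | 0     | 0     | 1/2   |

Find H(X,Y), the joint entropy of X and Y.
H(X,Y) = -Σ P(X,Y) log₂ P(X,Y), summed over the non-zero cells:
H(X,Y) = -[(1/4)·log₂(1/4) + (1/4)·log₂(1/4) + (1/2)·log₂(1/2)]
  = 0.5000 + 0.5000 + 0.5000
  = 1.5000 bits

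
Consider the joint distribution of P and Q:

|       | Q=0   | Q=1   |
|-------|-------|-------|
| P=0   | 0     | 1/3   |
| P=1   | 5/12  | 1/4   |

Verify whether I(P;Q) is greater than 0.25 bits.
Marginal P(P) (row sums):
  P(P=0) = 0 + 1/3 = 1/3
  P(P=1) = 5/12 + 1/4 = 2/3
Marginal P(Q) (column sums):
  P(Q=0) = 0 + 5/12 = 5/12
  P(Q=1) = 1/3 + 1/4 = 7/12

H(P) = -[(1/3)·log₂(1/3) + (2/3)·log₂(2/3)]
  = 0.5283 + 0.3900
  = 0.9183 bits
H(Q) = -[(5/12)·log₂(5/12) + (7/12)·log₂(7/12)]
  = 0.5263 + 0.4536
  = 0.9799 bits
H(P,Q) = -[(1/3)·log₂(1/3) + (5/12)·log₂(5/12) + (1/4)·log₂(1/4)]
  = 0.5283 + 0.5263 + 0.5000
  = 1.5546 bits

I(P;Q) = H(P) + H(Q) - H(P,Q)
  = 0.9183 + 0.9799 - 1.5546
  = 0.3436 bits

Yes. I(P;Q) = 0.3436 bits, which is > 0.25 bits.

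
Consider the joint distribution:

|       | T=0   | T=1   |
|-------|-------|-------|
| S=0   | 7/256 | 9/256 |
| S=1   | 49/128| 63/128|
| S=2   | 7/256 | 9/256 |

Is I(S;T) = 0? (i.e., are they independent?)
Marginal P(S) (row sums):
  P(S=0) = 7/256 + 9/256 = 1/16
  P(S=1) = 49/128 + 63/128 = 7/8
  P(S=2) = 7/256 + 9/256 = 1/16
Marginal P(T) (column sums):
  P(T=0) = 7/256 + 49/128 + 7/256 = 7/16
  P(T=1) = 9/256 + 63/128 + 9/256 = 9/16

S and T are independent iff P(S=i,T=j) = P(S=i)·P(T=j) for every cell.
  P(S=0)·P(T=0) = 1/16 × 7/16 = 7/256 = P(S=0,T=0) ✓
  P(S=0)·P(T=1) = 1/16 × 9/16 = 9/256 = P(S=0,T=1) ✓
  P(S=1)·P(T=0) = 7/8 × 7/16 = 49/128 = P(S=1,T=0) ✓
  P(S=1)·P(T=1) = 7/8 × 9/16 = 63/128 = P(S=1,T=1) ✓
  P(S=2)·P(T=0) = 1/16 × 7/16 = 7/256 = P(S=2,T=0) ✓
  P(S=2)·P(T=1) = 1/16 × 9/16 = 9/256 = P(S=2,T=1) ✓

Yes, S and T are independent: every cell factors, so I(S;T) = 0 bits.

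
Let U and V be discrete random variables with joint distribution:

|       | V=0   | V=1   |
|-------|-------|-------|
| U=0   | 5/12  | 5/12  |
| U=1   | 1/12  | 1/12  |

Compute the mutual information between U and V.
Marginal P(U) (row sums):
  P(U=0) = 5/12 + 5/12 = 5/6
  P(U=1) = 1/12 + 1/12 = 1/6
Marginal P(V) (column sums):
  P(V=0) = 5/12 + 1/12 = 1/2
  P(V=1) = 5/12 + 1/12 = 1/2

H(U) = -[(5/6)·log₂(5/6) + (1/6)·log₂(1/6)]
  = 0.2192 + 0.4308
  = 0.6500 bits
H(V) = -[(1/2)·log₂(1/2) + (1/2)·log₂(1/2)]
  = 0.5000 + 0.5000
  = 1.0000 bits
H(U,V) = -[(5/12)·log₂(5/12) + (5/12)·log₂(5/12) + (1/12)·log₂(1/12) + (1/12)·log₂(1/12)]
  = 0.5263 + 0.5263 + 0.2987 + 0.2987
  = 1.6500 bits

I(U;V) = H(U) + H(V) - H(U,V)
  = 0.6500 + 1.0000 - 1.6500
  = 0.0000 bits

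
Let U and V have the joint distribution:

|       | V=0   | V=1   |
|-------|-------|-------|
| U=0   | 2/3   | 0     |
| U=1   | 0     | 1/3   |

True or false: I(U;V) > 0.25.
Marginal P(U) (row sums):
  P(U=0) = 2/3 + 0 = 2/3
  P(U=1) = 0 + 1/3 = 1/3
Marginal P(V) (column sums):
  P(V=0) = 2/3 + 0 = 2/3
  P(V=1) = 0 + 1/3 = 1/3

H(U) = -[(2/3)·log₂(2/3) + (1/3)·log₂(1/3)]
  = 0.3900 + 0.5283
  = 0.9183 bits
H(V) = -[(2/3)·log₂(2/3) + (1/3)·log₂(1/3)]
  = 0.3900 + 0.5283
  = 0.9183 bits
H(U,V) = -[(2/3)·log₂(2/3) + (1/3)·log₂(1/3)]
  = 0.3900 + 0.5283
  = 0.9183 bits

I(U;V) = H(U) + H(V) - H(U,V)
  = 0.9183 + 0.9183 - 0.9183
  = 0.9183 bits

True. I(U;V) = 0.9183 bits, which is > 0.25 bits.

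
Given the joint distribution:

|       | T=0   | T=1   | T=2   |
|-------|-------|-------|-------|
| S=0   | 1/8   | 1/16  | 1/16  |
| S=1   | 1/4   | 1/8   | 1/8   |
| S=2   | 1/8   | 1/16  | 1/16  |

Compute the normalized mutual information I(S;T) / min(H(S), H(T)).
Marginal P(S) (row sums):
  P(S=0) = 1/8 + 1/16 + 1/16 = 1/4
  P(S=1) = 1/4 + 1/8 + 1/8 = 1/2
  P(S=2) = 1/8 + 1/16 + 1/16 = 1/4
Marginal P(T) (column sums):
  P(T=0) = 1/8 + 1/4 + 1/8 = 1/2
  P(T=1) = 1/16 + 1/8 + 1/16 = 1/4
  P(T=2) = 1/16 + 1/8 + 1/16 = 1/4

H(S) = -[(1/4)·log₂(1/4) + (1/2)·log₂(1/2) + (1/4)·log₂(1/4)]
  = 0.5000 + 0.5000 + 0.5000
  = 1.5000 bits
H(T) = -[(1/2)·log₂(1/2) + (1/4)·log₂(1/4) + (1/4)·log₂(1/4)]
  = 0.5000 + 0.5000 + 0.5000
  = 1.5000 bits
H(S,T) = -[(1/8)·log₂(1/8) + (1/16)·log₂(1/16) + (1/16)·log₂(1/16) + (1/4)·log₂(1/4) + (1/8)·log₂(1/8) + (1/8)·log₂(1/8) + (1/8)·log₂(1/8) + (1/16)·log₂(1/16) + (1/16)·log₂(1/16)]
  = 0.3750 + 0.2500 + 0.2500 + 0.5000 + 0.3750 + 0.3750 + 0.3750 + 0.2500 + 0.2500
  = 3.0000 bits

I(S;T) = H(S) + H(T) - H(S,T)
  = 1.5000 + 1.5000 - 3.0000
  = 0.0000 bits

min(H(S), H(T)) = min(1.5000, 1.5000) = 1.5000 bits
Normalized MI = 0.0000 / 1.5000 = 0.0000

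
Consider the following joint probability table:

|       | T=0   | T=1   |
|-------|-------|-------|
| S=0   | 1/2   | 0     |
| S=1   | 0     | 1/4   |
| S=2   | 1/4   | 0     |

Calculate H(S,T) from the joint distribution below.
H(S,T) = -Σ P(S,T) log₂ P(S,T), summed over the non-zero cells:
H(S,T) = -[(1/2)·log₂(1/2) + (1/4)·log₂(1/4) + (1/4)·log₂(1/4)]
  = 0.5000 + 0.5000 + 0.5000
  = 1.5000 bits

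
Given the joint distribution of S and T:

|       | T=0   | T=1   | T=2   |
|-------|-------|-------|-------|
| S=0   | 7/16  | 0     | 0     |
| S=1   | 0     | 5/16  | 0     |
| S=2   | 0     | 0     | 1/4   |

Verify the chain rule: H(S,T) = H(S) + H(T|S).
Left side:
H(S,T) = -[(7/16)·log₂(7/16) + (5/16)·log₂(5/16) + (1/4)·log₂(1/4)]
  = 0.5218 + 0.5244 + 0.5000
  = 1.5462 bits

Right side:
Marginal P(S) (row sums):
  P(S=0) = 7/16 + 0 + 0 = 7/16
  P(S=1) = 0 + 5/16 + 0 = 5/16
  P(S=2) = 0 + 0 + 1/4 = 1/4
H(S) = -[(7/16)·log₂(7/16) + (5/16)·log₂(5/16) + (1/4)·log₂(1/4)]
  = 0.5218 + 0.5244 + 0.5000
  = 1.5462 bits
H(T|S) = -Σ P(S,T)·log₂ P(T|S), where P(T|S) = P(S,T) / P(S)
  (cells with P(S,T) = 0 contribute 0)
  (S=0,T=0): P(T|S) = (7/16)/(7/16) = 1;  -(7/16)·log₂(1) = 0.0000
  (S=1,T=1): P(T|S) = (5/16)/(5/16) = 1;  -(5/16)·log₂(1) = 0.0000
  (S=2,T=2): P(T|S) = (1/4)/(1/4) = 1;  -(1/4)·log₂(1) = 0.0000
H(T|S) = 0.0000 + 0.0000 + 0.0000
  = 0.0000 bits
H(S) + H(T|S) = 1.5462 + 0.0000 = 1.5462 bits

Both sides equal 1.5462 bits, so the chain rule holds ✓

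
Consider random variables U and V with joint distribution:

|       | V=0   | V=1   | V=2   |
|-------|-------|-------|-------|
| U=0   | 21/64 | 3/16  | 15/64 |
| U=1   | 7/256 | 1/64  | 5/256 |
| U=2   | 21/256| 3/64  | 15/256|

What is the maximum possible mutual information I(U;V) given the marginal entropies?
The upper bound on mutual information is I(U;V) ≤ min(H(U), H(V)).

Marginal P(U) (row sums):
  P(U=0) = 21/64 + 3/16 + 15/64 = 3/4
  P(U=1) = 7/256 + 1/64 + 5/256 = 1/16
  P(U=2) = 21/256 + 3/64 + 15/256 = 3/16
Marginal P(V) (column sums):
  P(V=0) = 21/64 + 7/256 + 21/256 = 7/16
  P(V=1) = 3/16 + 1/64 + 3/64 = 1/4
  P(V=2) = 15/64 + 5/256 + 15/256 = 5/16

H(U) = -[(3/4)·log₂(3/4) + (1/16)·log₂(1/16) + (3/16)·log₂(3/16)]
  = 0.3113 + 0.2500 + 0.4528
  = 1.0141 bits
H(V) = -[(7/16)·log₂(7/16) + (1/4)·log₂(1/4) + (5/16)·log₂(5/16)]
  = 0.5218 + 0.5000 + 0.5244
  = 1.5462 bits

Maximum possible I(U;V) = min(1.0141, 1.5462) = 1.0141 bits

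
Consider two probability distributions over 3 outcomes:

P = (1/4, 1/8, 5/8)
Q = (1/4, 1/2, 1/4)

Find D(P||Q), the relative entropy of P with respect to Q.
D(P||Q) = Σ P(i) log₂(P(i)/Q(i))
  i=0: (1/4) × log₂((1/4)/(1/4)) = (1/4) × log₂(1) = 0.0000
  i=1: (1/8) × log₂((1/8)/(1/2)) = (1/8) × log₂(1/4) = -0.2500
  i=2: (5/8) × log₂((5/8)/(1/4)) = (5/8) × log₂(5/2) = 0.8262
D(P||Q) = 0.0000 - 0.2500 + 0.8262
  = 0.5762 bits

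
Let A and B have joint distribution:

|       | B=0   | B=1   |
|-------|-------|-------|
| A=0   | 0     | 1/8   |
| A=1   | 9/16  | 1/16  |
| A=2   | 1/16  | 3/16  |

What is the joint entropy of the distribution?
H(A,B) = -Σ P(A,B) log₂ P(A,B), summed over the non-zero cells:
H(A,B) = -[(1/8)·log₂(1/8) + (9/16)·log₂(9/16) + (1/16)·log₂(1/16) + (1/16)·log₂(1/16) + (3/16)·log₂(3/16)]
  = 0.3750 + 0.4669 + 0.2500 + 0.2500 + 0.4528
  = 1.7947 bits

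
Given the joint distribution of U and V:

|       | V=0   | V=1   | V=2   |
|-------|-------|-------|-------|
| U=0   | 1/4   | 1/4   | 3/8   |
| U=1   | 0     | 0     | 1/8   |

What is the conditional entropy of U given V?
Marginal P(V) (column sums):
  P(V=0) = 1/4 + 0 = 1/4
  P(V=1) = 1/4 + 0 = 1/4
  P(V=2) = 3/8 + 1/8 = 1/2

H(U|V) = -Σ P(U,V)·log₂ P(U|V), where P(U|V) = P(U,V) / P(V)
  (cells with P(U,V) = 0 contribute 0)
  (U=0,V=0): P(U|V) = (1/4)/(1/4) = 1;  -(1/4)·log₂(1) = 0.0000
  (U=0,V=1): P(U|V) = (1/4)/(1/4) = 1;  -(1/4)·log₂(1) = 0.0000
  (U=0,V=2): P(U|V) = (3/8)/(1/2) = 3/4;  -(3/8)·log₂(3/4) = 0.1556
  (U=1,V=2): P(U|V) = (1/8)/(1/2) = 1/4;  -(1/8)·log₂(1/4) = 0.2500
H(U|V) = 0.0000 + 0.0000 + 0.1556 + 0.2500
  = 0.4056 bits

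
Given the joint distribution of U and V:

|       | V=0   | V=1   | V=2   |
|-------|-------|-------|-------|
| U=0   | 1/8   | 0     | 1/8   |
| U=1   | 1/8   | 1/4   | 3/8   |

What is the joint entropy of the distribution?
H(U,V) = -Σ P(U,V) log₂ P(U,V), summed over the non-zero cells:
H(U,V) = -[(1/8)·log₂(1/8) + (1/8)·log₂(1/8) + (1/8)·log₂(1/8) + (1/4)·log₂(1/4) + (3/8)·log₂(3/8)]
  = 0.3750 + 0.3750 + 0.3750 + 0.5000 + 0.5306
  = 2.1556 bits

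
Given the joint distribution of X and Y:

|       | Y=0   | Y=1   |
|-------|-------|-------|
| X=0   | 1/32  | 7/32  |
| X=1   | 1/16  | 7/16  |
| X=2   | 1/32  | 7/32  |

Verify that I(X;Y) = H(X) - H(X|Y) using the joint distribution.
Left side, from I(X;Y) = H(X) + H(Y) - H(X,Y):
Marginal P(X) (row sums):
  P(X=0) = 1/32 + 7/32 = 1/4
  P(X=1) = 1/16 + 7/16 = 1/2
  P(X=2) = 1/32 + 7/32 = 1/4
Marginal P(Y) (column sums):
  P(Y=0) = 1/32 + 1/16 + 1/32 = 1/8
  P(Y=1) = 7/32 + 7/16 + 7/32 = 7/8

H(X) = -[(1/4)·log₂(1/4) + (1/2)·log₂(1/2) + (1/4)·log₂(1/4)]
  = 0.5000 + 0.5000 + 0.5000
  = 1.5000 bits
H(Y) = -[(1/8)·log₂(1/8) + (7/8)·log₂(7/8)]
  = 0.3750 + 0.1686
  = 0.5436 bits
H(X,Y) = -[(1/32)·log₂(1/32) + (7/32)·log₂(7/32) + (1/16)·log₂(1/16) + (7/16)·log₂(7/16) + (1/32)·log₂(1/32) + (7/32)·log₂(7/32)]
  = 0.1563 + 0.4796 + 0.2500 + 0.5218 + 0.1563 + 0.4796
  = 2.0436 bits

I(X;Y) = H(X) + H(Y) - H(X,Y)
  = 1.5000 + 0.5436 - 2.0436
  = 0.0000 bits

Right side, with H(X|Y) computed directly from the conditional probabilities:
H(X|Y) = -Σ P(X,Y)·log₂ P(X|Y), where P(X|Y) = P(X,Y) / P(Y)
  (X=0,Y=0): P(X|Y) = (1/32)/(1/8) = 1/4;  -(1/32)·log₂(1/4) = 0.0625
  (X=0,Y=1): P(X|Y) = (7/32)/(7/8) = 1/4;  -(7/32)·log₂(1/4) = 0.4375
  (X=1,Y=0): P(X|Y) = (1/16)/(1/8) = 1/2;  -(1/16)·log₂(1/2) = 0.0625
  (X=1,Y=1): P(X|Y) = (7/16)/(7/8) = 1/2;  -(7/16)·log₂(1/2) = 0.4375
  (X=2,Y=0): P(X|Y) = (1/32)/(1/8) = 1/4;  -(1/32)·log₂(1/4) = 0.0625
  (X=2,Y=1): P(X|Y) = (7/32)/(7/8) = 1/4;  -(7/32)·log₂(1/4) = 0.4375
H(X|Y) = 0.0625 + 0.4375 + 0.0625 + 0.4375 + 0.0625 + 0.4375
  = 1.5000 bits
H(X) - H(X|Y) = 1.5000 - 1.5000 = 0.0000 bits

Both sides equal 0.0000 bits, so I(X;Y) = H(X) - H(X|Y) ✓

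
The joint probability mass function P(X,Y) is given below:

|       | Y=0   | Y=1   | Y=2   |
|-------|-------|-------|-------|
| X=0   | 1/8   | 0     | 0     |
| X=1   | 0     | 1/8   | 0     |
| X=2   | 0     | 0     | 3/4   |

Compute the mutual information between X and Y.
Marginal P(X) (row sums):
  P(X=0) = 1/8 + 0 + 0 = 1/8
  P(X=1) = 0 + 1/8 + 0 = 1/8
  P(X=2) = 0 + 0 + 3/4 = 3/4
Marginal P(Y) (column sums):
  P(Y=0) = 1/8 + 0 + 0 = 1/8
  P(Y=1) = 0 + 1/8 + 0 = 1/8
  P(Y=2) = 0 + 0 + 3/4 = 3/4

H(X) = -[(1/8)·log₂(1/8) + (1/8)·log₂(1/8) + (3/4)·log₂(3/4)]
  = 0.3750 + 0.3750 + 0.3113
  = 1.0613 bits
H(Y) = -[(1/8)·log₂(1/8) + (1/8)·log₂(1/8) + (3/4)·log₂(3/4)]
  = 0.3750 + 0.3750 + 0.3113
  = 1.0613 bits
H(X,Y) = -[(1/8)·log₂(1/8) + (1/8)·log₂(1/8) + (3/4)·log₂(3/4)]
  = 0.3750 + 0.3750 + 0.3113
  = 1.0613 bits

I(X;Y) = H(X) + H(Y) - H(X,Y)
  = 1.0613 + 1.0613 - 1.0613
  = 1.0613 bits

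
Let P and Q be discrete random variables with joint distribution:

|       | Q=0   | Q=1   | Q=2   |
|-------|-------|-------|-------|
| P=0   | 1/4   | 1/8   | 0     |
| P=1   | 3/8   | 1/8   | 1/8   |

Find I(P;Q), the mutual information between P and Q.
Marginal P(P) (row sums):
  P(P=0) = 1/4 + 1/8 + 0 = 3/8
  P(P=1) = 3/8 + 1/8 + 1/8 = 5/8
Marginal P(Q) (column sums):
  P(Q=0) = 1/4 + 3/8 = 5/8
  P(Q=1) = 1/8 + 1/8 = 1/4
  P(Q=2) = 0 + 1/8 = 1/8

H(P) = -[(3/8)·log₂(3/8) + (5/8)·log₂(5/8)]
  = 0.5306 + 0.4238
  = 0.9544 bits
H(Q) = -[(5/8)·log₂(5/8) + (1/4)·log₂(1/4) + (1/8)·log₂(1/8)]
  = 0.4238 + 0.5000 + 0.3750
  = 1.2988 bits
H(P,Q) = -[(1/4)·log₂(1/4) + (1/8)·log₂(1/8) + (3/8)·log₂(3/8) + (1/8)·log₂(1/8) + (1/8)·log₂(1/8)]
  = 0.5000 + 0.3750 + 0.5306 + 0.3750 + 0.3750
  = 2.1556 bits

I(P;Q) = H(P) + H(Q) - H(P,Q)
  = 0.9544 + 1.2988 - 2.1556
  = 0.0976 bits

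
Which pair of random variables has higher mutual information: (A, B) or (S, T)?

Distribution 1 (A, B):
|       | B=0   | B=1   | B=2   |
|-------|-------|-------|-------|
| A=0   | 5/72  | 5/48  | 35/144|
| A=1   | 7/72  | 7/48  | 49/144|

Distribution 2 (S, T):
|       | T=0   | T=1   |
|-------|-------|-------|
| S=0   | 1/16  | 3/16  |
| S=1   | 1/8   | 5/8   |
Distribution 1 (A, B):
Marginal P(A) (row sums):
  P(A=0) = 5/72 + 5/48 + 35/144 = 5/12
  P(A=1) = 7/72 + 7/48 + 49/144 = 7/12
Marginal P(B) (column sums):
  P(B=0) = 5/72 + 7/72 = 1/6
  P(B=1) = 5/48 + 7/48 = 1/4
  P(B=2) = 35/144 + 49/144 = 7/12

H(A) = -[(5/12)·log₂(5/12) + (7/12)·log₂(7/12)]
  = 0.5263 + 0.4536
  = 0.9799 bits
H(B) = -[(1/6)·log₂(1/6) + (1/4)·log₂(1/4) + (7/12)·log₂(7/12)]
  = 0.4308 + 0.5000 + 0.4536
  = 1.3844 bits
H(A,B) = -[(5/72)·log₂(5/72) + (5/48)·log₂(5/48) + (35/144)·log₂(35/144) + (7/72)·log₂(7/72) + (7/48)·log₂(7/48) + (49/144)·log₂(49/144)]
  = 0.2672 + 0.3399 + 0.4960 + 0.3269 + 0.4051 + 0.5292
  = 2.3643 bits

I(A;B) = H(A) + H(B) - H(A,B)
  = 0.9799 + 1.3844 - 2.3643
  = 0.0000 bits

Distribution 2 (S, T):
Marginal P(S) (row sums):
  P(S=0) = 1/16 + 3/16 = 1/4
  P(S=1) = 1/8 + 5/8 = 3/4
Marginal P(T) (column sums):
  P(T=0) = 1/16 + 1/8 = 3/16
  P(T=1) = 3/16 + 5/8 = 13/16

H(S) = -[(1/4)·log₂(1/4) + (3/4)·log₂(3/4)]
  = 0.5000 + 0.3113
  = 0.8113 bits
H(T) = -[(3/16)·log₂(3/16) + (13/16)·log₂(13/16)]
  = 0.4528 + 0.2434
  = 0.6962 bits
H(S,T) = -[(1/16)·log₂(1/16) + (3/16)·log₂(3/16) + (1/8)·log₂(1/8) + (5/8)·log₂(5/8)]
  = 0.2500 + 0.4528 + 0.3750 + 0.4238
  = 1.5016 bits

I(S;T) = H(S) + H(T) - H(S,T)
  = 0.8113 + 0.6962 - 1.5016
  = 0.0059 bits

I(S;T) = 0.0059 bits > I(A;B) = 0.0000 bits, so (S, T) has the higher mutual information (stronger dependence).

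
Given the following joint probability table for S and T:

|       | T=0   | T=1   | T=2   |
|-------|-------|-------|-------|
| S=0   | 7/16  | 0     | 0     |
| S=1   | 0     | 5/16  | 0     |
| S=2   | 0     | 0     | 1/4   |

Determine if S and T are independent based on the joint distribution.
Marginal P(S) (row sums):
  P(S=0) = 7/16 + 0 + 0 = 7/16
  P(S=1) = 0 + 5/16 + 0 = 5/16
  P(S=2) = 0 + 0 + 1/4 = 1/4
Marginal P(T) (column sums):
  P(T=0) = 7/16 + 0 + 0 = 7/16
  P(T=1) = 0 + 5/16 + 0 = 5/16
  P(T=2) = 0 + 0 + 1/4 = 1/4

S and T are independent iff P(S=i,T=j) = P(S=i)·P(T=j) for every cell.
  P(S=0)·P(T=0) = 7/16 × 7/16 = 49/256, but P(S=0,T=0) = 7/16 ✗

No, S and T are not independent. Quantitatively, I(S;T) > 0:

H(S) = -[(7/16)·log₂(7/16) + (5/16)·log₂(5/16) + (1/4)·log₂(1/4)]
  = 0.5218 + 0.5244 + 0.5000
  = 1.5462 bits
H(T) = -[(7/16)·log₂(7/16) + (5/16)·log₂(5/16) + (1/4)·log₂(1/4)]
  = 0.5218 + 0.5244 + 0.5000
  = 1.5462 bits
H(S,T) = -[(7/16)·log₂(7/16) + (5/16)·log₂(5/16) + (1/4)·log₂(1/4)]
  = 0.5218 + 0.5244 + 0.5000
  = 1.5462 bits
I(S;T) = H(S) + H(T) - H(S,T) = 1.5462 + 1.5462 - 1.5462 = 1.5462 bits > 0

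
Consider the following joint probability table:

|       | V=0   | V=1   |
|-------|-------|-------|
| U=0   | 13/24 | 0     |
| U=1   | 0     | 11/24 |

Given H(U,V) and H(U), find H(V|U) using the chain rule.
From the chain rule: H(U,V) = H(U) + H(V|U)
Therefore: H(V|U) = H(U,V) - H(U)

H(U,V) = -[(13/24)·log₂(13/24) + (11/24)·log₂(11/24)]
  = 0.4791 + 0.5159
  = 0.9950 bits
Marginal P(U) (row sums):
  P(U=0) = 13/24 + 0 = 13/24
  P(U=1) = 0 + 11/24 = 11/24
H(U) = -[(13/24)·log₂(13/24) + (11/24)·log₂(11/24)]
  = 0.4791 + 0.5159
  = 0.9950 bits

H(V|U) = 0.9950 - 0.9950 = 0.0000 bits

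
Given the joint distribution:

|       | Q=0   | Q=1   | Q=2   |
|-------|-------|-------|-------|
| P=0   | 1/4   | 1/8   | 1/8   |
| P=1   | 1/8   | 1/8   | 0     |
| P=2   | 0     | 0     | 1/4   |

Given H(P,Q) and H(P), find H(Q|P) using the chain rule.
From the chain rule: H(P,Q) = H(P) + H(Q|P)
Therefore: H(Q|P) = H(P,Q) - H(P)

H(P,Q) = -[(1/4)·log₂(1/4) + (1/8)·log₂(1/8) + (1/8)·log₂(1/8) + (1/8)·log₂(1/8) + (1/8)·log₂(1/8) + (1/4)·log₂(1/4)]
  = 0.5000 + 0.3750 + 0.3750 + 0.3750 + 0.3750 + 0.5000
  = 2.5000 bits
Marginal P(P) (row sums):
  P(P=0) = 1/4 + 1/8 + 1/8 = 1/2
  P(P=1) = 1/8 + 1/8 + 0 = 1/4
  P(P=2) = 0 + 0 + 1/4 = 1/4
H(P) = -[(1/2)·log₂(1/2) + (1/4)·log₂(1/4) + (1/4)·log₂(1/4)]
  = 0.5000 + 0.5000 + 0.5000
  = 1.5000 bits

H(Q|P) = 2.5000 - 1.5000 = 1.0000 bits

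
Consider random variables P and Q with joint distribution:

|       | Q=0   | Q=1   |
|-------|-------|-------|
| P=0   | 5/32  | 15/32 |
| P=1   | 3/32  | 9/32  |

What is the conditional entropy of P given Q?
Marginal P(Q) (column sums):
  P(Q=0) = 5/32 + 3/32 = 1/4
  P(Q=1) = 15/32 + 9/32 = 3/4

H(P|Q) = -Σ P(P,Q)·log₂ P(P|Q), where P(P|Q) = P(P,Q) / P(Q)
  (P=0,Q=0): P(P|Q) = (5/32)/(1/4) = 5/8;  -(5/32)·log₂(5/8) = 0.1059
  (P=0,Q=1): P(P|Q) = (15/32)/(3/4) = 5/8;  -(15/32)·log₂(5/8) = 0.3178
  (P=1,Q=0): P(P|Q) = (3/32)/(1/4) = 3/8;  -(3/32)·log₂(3/8) = 0.1327
  (P=1,Q=1): P(P|Q) = (9/32)/(3/4) = 3/8;  -(9/32)·log₂(3/8) = 0.3980
H(P|Q) = 0.1059 + 0.3178 + 0.1327 + 0.3980
  = 0.9544 bits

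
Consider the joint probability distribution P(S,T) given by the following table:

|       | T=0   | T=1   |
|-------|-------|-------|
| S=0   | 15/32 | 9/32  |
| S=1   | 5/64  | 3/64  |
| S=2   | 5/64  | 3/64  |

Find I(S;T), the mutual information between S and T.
Marginal P(S) (row sums):
  P(S=0) = 15/32 + 9/32 = 3/4
  P(S=1) = 5/64 + 3/64 = 1/8
  P(S=2) = 5/64 + 3/64 = 1/8
Marginal P(T) (column sums):
  P(T=0) = 15/32 + 5/64 + 5/64 = 5/8
  P(T=1) = 9/32 + 3/64 + 3/64 = 3/8

H(S) = -[(3/4)·log₂(3/4) + (1/8)·log₂(1/8) + (1/8)·log₂(1/8)]
  = 0.3113 + 0.3750 + 0.3750
  = 1.0613 bits
H(T) = -[(5/8)·log₂(5/8) + (3/8)·log₂(3/8)]
  = 0.4238 + 0.5306
  = 0.9544 bits
H(S,T) = -[(15/32)·log₂(15/32) + (9/32)·log₂(9/32) + (5/64)·log₂(5/64) + (3/64)·log₂(3/64) + (5/64)·log₂(5/64) + (3/64)·log₂(3/64)]
  = 0.5124 + 0.5147 + 0.2873 + 0.2070 + 0.2873 + 0.2070
  = 2.0157 bits

I(S;T) = H(S) + H(T) - H(S,T)
  = 1.0613 + 0.9544 - 2.0157
  = 0.0000 bits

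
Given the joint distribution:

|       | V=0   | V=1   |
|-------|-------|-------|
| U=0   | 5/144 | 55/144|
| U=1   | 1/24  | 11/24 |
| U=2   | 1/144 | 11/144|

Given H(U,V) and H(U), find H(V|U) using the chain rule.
From the chain rule: H(U,V) = H(U) + H(V|U)
Therefore: H(V|U) = H(U,V) - H(U)

H(U,V) = -[(5/144)·log₂(5/144) + (55/144)·log₂(55/144) + (1/24)·log₂(1/24) + (11/24)·log₂(11/24) + (1/144)·log₂(1/144) + (11/144)·log₂(11/144)]
  = 0.1683 + 0.5304 + 0.1910 + 0.5159 + 0.0498 + 0.2834
  = 1.7388 bits
Marginal P(U) (row sums):
  P(U=0) = 5/144 + 55/144 = 5/12
  P(U=1) = 1/24 + 11/24 = 1/2
  P(U=2) = 1/144 + 11/144 = 1/12
H(U) = -[(5/12)·log₂(5/12) + (1/2)·log₂(1/2) + (1/12)·log₂(1/12)]
  = 0.5263 + 0.5000 + 0.2987
  = 1.3250 bits

H(V|U) = 1.7388 - 1.3250 = 0.4138 bits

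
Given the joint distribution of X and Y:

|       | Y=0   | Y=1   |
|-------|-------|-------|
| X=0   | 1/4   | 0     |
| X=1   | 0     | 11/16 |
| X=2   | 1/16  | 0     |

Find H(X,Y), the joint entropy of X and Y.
H(X,Y) = -Σ P(X,Y) log₂ P(X,Y), summed over the non-zero cells:
H(X,Y) = -[(1/4)·log₂(1/4) + (11/16)·log₂(11/16) + (1/16)·log₂(1/16)]
  = 0.5000 + 0.3716 + 0.2500
  = 1.1216 bits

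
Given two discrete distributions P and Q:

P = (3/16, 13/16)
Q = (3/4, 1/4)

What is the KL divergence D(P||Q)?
D(P||Q) = Σ P(i) log₂(P(i)/Q(i))
  i=0: (3/16) × log₂((3/16)/(3/4)) = (3/16) × log₂(1/4) = -0.3750
  i=1: (13/16) × log₂((13/16)/(1/4)) = (13/16) × log₂(13/4) = 1.3816
D(P||Q) = -0.3750 + 1.3816
  = 1.0066 bits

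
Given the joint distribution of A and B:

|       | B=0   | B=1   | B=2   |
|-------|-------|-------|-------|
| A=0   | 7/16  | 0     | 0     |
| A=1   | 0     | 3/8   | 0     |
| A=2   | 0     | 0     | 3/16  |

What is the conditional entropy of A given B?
Marginal P(B) (column sums):
  P(B=0) = 7/16 + 0 + 0 = 7/16
  P(B=1) = 0 + 3/8 + 0 = 3/8
  P(B=2) = 0 + 0 + 3/16 = 3/16

H(A|B) = -Σ P(A,B)·log₂ P(A|B), where P(A|B) = P(A,B) / P(B)
  (cells with P(A,B) = 0 contribute 0)
  (A=0,B=0): P(A|B) = (7/16)/(7/16) = 1;  -(7/16)·log₂(1) = 0.0000
  (A=1,B=1): P(A|B) = (3/8)/(3/8) = 1;  -(3/8)·log₂(1) = 0.0000
  (A=2,B=2): P(A|B) = (3/16)/(3/16) = 1;  -(3/16)·log₂(1) = 0.0000
H(A|B) = 0.0000 + 0.0000 + 0.0000
  = 0.0000 bits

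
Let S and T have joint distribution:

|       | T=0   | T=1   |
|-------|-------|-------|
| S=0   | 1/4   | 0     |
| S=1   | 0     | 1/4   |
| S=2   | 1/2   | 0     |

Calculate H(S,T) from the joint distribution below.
H(S,T) = -Σ P(S,T) log₂ P(S,T), summed over the non-zero cells:
H(S,T) = -[(1/4)·log₂(1/4) + (1/4)·log₂(1/4) + (1/2)·log₂(1/2)]
  = 0.5000 + 0.5000 + 0.5000
  = 1.5000 bits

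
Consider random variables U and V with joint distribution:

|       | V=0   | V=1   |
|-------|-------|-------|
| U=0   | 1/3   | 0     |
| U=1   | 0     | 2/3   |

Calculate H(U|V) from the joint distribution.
Marginal P(V) (column sums):
  P(V=0) = 1/3 + 0 = 1/3
  P(V=1) = 0 + 2/3 = 2/3

H(U|V) = -Σ P(U,V)·log₂ P(U|V), where P(U|V) = P(U,V) / P(V)
  (cells with P(U,V) = 0 contribute 0)
  (U=0,V=0): P(U|V) = (1/3)/(1/3) = 1;  -(1/3)·log₂(1) = 0.0000
  (U=1,V=1): P(U|V) = (2/3)/(2/3) = 1;  -(2/3)·log₂(1) = 0.0000
H(U|V) = 0.0000 + 0.0000
  = 0.0000 bits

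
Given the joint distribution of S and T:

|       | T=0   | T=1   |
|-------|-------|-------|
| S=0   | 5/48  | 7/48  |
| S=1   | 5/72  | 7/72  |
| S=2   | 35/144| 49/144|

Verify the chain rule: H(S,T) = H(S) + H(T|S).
Left side:
H(S,T) = -[(5/48)·log₂(5/48) + (7/48)·log₂(7/48) + (5/72)·log₂(5/72) + (7/72)·log₂(7/72) + (35/144)·log₂(35/144) + (49/144)·log₂(49/144)]
  = 0.3399 + 0.4051 + 0.2672 + 0.3269 + 0.4960 + 0.5292
  = 2.3643 bits

Right side:
Marginal P(S) (row sums):
  P(S=0) = 5/48 + 7/48 = 1/4
  P(S=1) = 5/72 + 7/72 = 1/6
  P(S=2) = 35/144 + 49/144 = 7/12
H(S) = -[(1/4)·log₂(1/4) + (1/6)·log₂(1/6) + (7/12)·log₂(7/12)]
  = 0.5000 + 0.4308 + 0.4536
  = 1.3844 bits
H(T|S) = -Σ P(S,T)·log₂ P(T|S), where P(T|S) = P(S,T) / P(S)
  (S=0,T=0): P(T|S) = (5/48)/(1/4) = 5/12;  -(5/48)·log₂(5/12) = 0.1316
  (S=0,T=1): P(T|S) = (7/48)/(1/4) = 7/12;  -(7/48)·log₂(7/12) = 0.1134
  (S=1,T=0): P(T|S) = (5/72)/(1/6) = 5/12;  -(5/72)·log₂(5/12) = 0.0877
  (S=1,T=1): P(T|S) = (7/72)/(1/6) = 7/12;  -(7/72)·log₂(7/12) = 0.0756
  (S=2,T=0): P(T|S) = (35/144)/(7/12) = 5/12;  -(35/144)·log₂(5/12) = 0.3070
  (S=2,T=1): P(T|S) = (49/144)/(7/12) = 7/12;  -(49/144)·log₂(7/12) = 0.2646
H(T|S) = 0.1316 + 0.1134 + 0.0877 + 0.0756 + 0.3070 + 0.2646
  = 0.9799 bits
H(S) + H(T|S) = 1.3844 + 0.9799 = 2.3643 bits

Both sides equal 2.3643 bits, so the chain rule holds ✓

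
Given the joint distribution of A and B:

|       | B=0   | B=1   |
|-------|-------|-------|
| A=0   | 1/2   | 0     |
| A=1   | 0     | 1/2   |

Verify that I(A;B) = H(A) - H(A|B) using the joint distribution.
Left side, from I(A;B) = H(A) + H(B) - H(A,B):
Marginal P(A) (row sums):
  P(A=0) = 1/2 + 0 = 1/2
  P(A=1) = 0 + 1/2 = 1/2
Marginal P(B) (column sums):
  P(B=0) = 1/2 + 0 = 1/2
  P(B=1) = 0 + 1/2 = 1/2

H(A) = -[(1/2)·log₂(1/2) + (1/2)·log₂(1/2)]
  = 0.5000 + 0.5000
  = 1.0000 bits
H(B) = -[(1/2)·log₂(1/2) + (1/2)·log₂(1/2)]
  = 0.5000 + 0.5000
  = 1.0000 bits
H(A,B) = -[(1/2)·log₂(1/2) + (1/2)·log₂(1/2)]
  = 0.5000 + 0.5000
  = 1.0000 bits

I(A;B) = H(A) + H(B) - H(A,B)
  = 1.0000 + 1.0000 - 1.0000
  = 1.0000 bits

Right side, with H(A|B) computed directly from the conditional probabilities:
H(A|B) = -Σ P(A,B)·log₂ P(A|B), where P(A|B) = P(A,B) / P(B)
  (cells with P(A,B) = 0 contribute 0)
  (A=0,B=0): P(A|B) = (1/2)/(1/2) = 1;  -(1/2)·log₂(1) = 0.0000
  (A=1,B=1): P(A|B) = (1/2)/(1/2) = 1;  -(1/2)·log₂(1) = 0.0000
H(A|B) = 0.0000 + 0.0000
  = 0.0000 bits
H(A) - H(A|B) = 1.0000 - 0.0000 = 1.0000 bits

Both sides equal 1.0000 bits, so I(A;B) = H(A) - H(A|B) ✓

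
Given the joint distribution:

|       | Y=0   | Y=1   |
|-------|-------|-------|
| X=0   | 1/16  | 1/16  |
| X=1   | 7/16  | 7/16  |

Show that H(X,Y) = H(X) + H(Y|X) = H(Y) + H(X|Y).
Marginal P(X) (row sums):
  P(X=0) = 1/16 + 1/16 = 1/8
  P(X=1) = 7/16 + 7/16 = 7/8
Marginal P(Y) (column sums):
  P(Y=0) = 1/16 + 7/16 = 1/2
  P(Y=1) = 1/16 + 7/16 = 1/2

Decomposition 1: H(X) + H(Y|X)
H(X) = -[(1/8)·log₂(1/8) + (7/8)·log₂(7/8)]
  = 0.3750 + 0.1686
  = 0.5436 bits
H(Y|X) = -Σ P(X,Y)·log₂ P(Y|X), where P(Y|X) = P(X,Y) / P(X)
  (X=0,Y=0): P(Y|X) = (1/16)/(1/8) = 1/2;  -(1/16)·log₂(1/2) = 0.0625
  (X=0,Y=1): P(Y|X) = (1/16)/(1/8) = 1/2;  -(1/16)·log₂(1/2) = 0.0625
  (X=1,Y=0): P(Y|X) = (7/16)/(7/8) = 1/2;  -(7/16)·log₂(1/2) = 0.4375
  (X=1,Y=1): P(Y|X) = (7/16)/(7/8) = 1/2;  -(7/16)·log₂(1/2) = 0.4375
H(Y|X) = 0.0625 + 0.0625 + 0.4375 + 0.4375
  = 1.0000 bits
H(X) + H(Y|X) = 0.5436 + 1.0000 = 1.5436 bits

Decomposition 2: H(Y) + H(X|Y)
H(Y) = -[(1/2)·log₂(1/2) + (1/2)·log₂(1/2)]
  = 0.5000 + 0.5000
  = 1.0000 bits
H(X|Y) = -Σ P(X,Y)·log₂ P(X|Y), where P(X|Y) = P(X,Y) / P(Y)
  (X=0,Y=0): P(X|Y) = (1/16)/(1/2) = 1/8;  -(1/16)·log₂(1/8) = 0.1875
  (X=0,Y=1): P(X|Y) = (1/16)/(1/2) = 1/8;  -(1/16)·log₂(1/8) = 0.1875
  (X=1,Y=0): P(X|Y) = (7/16)/(1/2) = 7/8;  -(7/16)·log₂(7/8) = 0.0843
  (X=1,Y=1): P(X|Y) = (7/16)/(1/2) = 7/8;  -(7/16)·log₂(7/8) = 0.0843
H(X|Y) = 0.1875 + 0.1875 + 0.0843 + 0.0843
  = 0.5436 bits
H(Y) + H(X|Y) = 1.0000 + 0.5436 = 1.5436 bits

Direct computation of the joint entropy:
H(X,Y) = -[(1/16)·log₂(1/16) + (1/16)·log₂(1/16) + (7/16)·log₂(7/16) + (7/16)·log₂(7/16)]
  = 0.2500 + 0.2500 + 0.5218 + 0.5218
  = 1.5436 bits

All three agree: H(X,Y) = 1.5436 bits ✓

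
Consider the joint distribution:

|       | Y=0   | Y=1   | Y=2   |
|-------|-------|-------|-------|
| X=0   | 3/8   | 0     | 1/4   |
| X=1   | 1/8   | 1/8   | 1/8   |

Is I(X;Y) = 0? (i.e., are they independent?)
Marginal P(X) (row sums):
  P(X=0) = 3/8 + 0 + 1/4 = 5/8
  P(X=1) = 1/8 + 1/8 + 1/8 = 3/8
Marginal P(Y) (column sums):
  P(Y=0) = 3/8 + 1/8 = 1/2
  P(Y=1) = 0 + 1/8 = 1/8
  P(Y=2) = 1/4 + 1/8 = 3/8

X and Y are independent iff P(X=i,Y=j) = P(X=i)·P(Y=j) for every cell.
  P(X=0)·P(Y=0) = 5/8 × 1/2 = 5/16, but P(X=0,Y=0) = 3/8 ✗

No, X and Y are not independent. Quantitatively, I(X;Y) > 0:

H(X) = -[(5/8)·log₂(5/8) + (3/8)·log₂(3/8)]
  = 0.4238 + 0.5306
  = 0.9544 bits
H(Y) = -[(1/2)·log₂(1/2) + (1/8)·log₂(1/8) + (3/8)·log₂(3/8)]
  = 0.5000 + 0.3750 + 0.5306
  = 1.4056 bits
H(X,Y) = -[(3/8)·log₂(3/8) + (1/4)·log₂(1/4) + (1/8)·log₂(1/8) + (1/8)·log₂(1/8) + (1/8)·log₂(1/8)]
  = 0.5306 + 0.5000 + 0.3750 + 0.3750 + 0.3750
  = 2.1556 bits
I(X;Y) = H(X) + H(Y) - H(X,Y) = 0.9544 + 1.4056 - 2.1556 = 0.2044 bits > 0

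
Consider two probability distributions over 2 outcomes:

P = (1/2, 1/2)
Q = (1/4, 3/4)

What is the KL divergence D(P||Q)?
D(P||Q) = Σ P(i) log₂(P(i)/Q(i))
  i=0: (1/2) × log₂((1/2)/(1/4)) = (1/2) × log₂(2) = 0.5000
  i=1: (1/2) × log₂((1/2)/(3/4)) = (1/2) × log₂(2/3) = -0.2925
D(P||Q) = 0.5000 - 0.2925
  = 0.2075 bits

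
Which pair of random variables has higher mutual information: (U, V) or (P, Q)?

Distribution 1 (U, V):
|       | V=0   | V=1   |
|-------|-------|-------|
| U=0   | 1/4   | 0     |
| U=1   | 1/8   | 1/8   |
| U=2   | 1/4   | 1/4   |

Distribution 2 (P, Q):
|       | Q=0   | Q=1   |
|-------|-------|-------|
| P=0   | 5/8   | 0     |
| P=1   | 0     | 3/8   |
Distribution 1 (U, V):
Marginal P(U) (row sums):
  P(U=0) = 1/4 + 0 = 1/4
  P(U=1) = 1/8 + 1/8 = 1/4
  P(U=2) = 1/4 + 1/4 = 1/2
Marginal P(V) (column sums):
  P(V=0) = 1/4 + 1/8 + 1/4 = 5/8
  P(V=1) = 0 + 1/8 + 1/4 = 3/8

H(U) = -[(1/4)·log₂(1/4) + (1/4)·log₂(1/4) + (1/2)·log₂(1/2)]
  = 0.5000 + 0.5000 + 0.5000
  = 1.5000 bits
H(V) = -[(5/8)·log₂(5/8) + (3/8)·log₂(3/8)]
  = 0.4238 + 0.5306
  = 0.9544 bits
H(U,V) = -[(1/4)·log₂(1/4) + (1/8)·log₂(1/8) + (1/8)·log₂(1/8) + (1/4)·log₂(1/4) + (1/4)·log₂(1/4)]
  = 0.5000 + 0.3750 + 0.3750 + 0.5000 + 0.5000
  = 2.2500 bits

I(U;V) = H(U) + H(V) - H(U,V)
  = 1.5000 + 0.9544 - 2.2500
  = 0.2044 bits

Distribution 2 (P, Q):
Marginal P(P) (row sums):
  P(P=0) = 5/8 + 0 = 5/8
  P(P=1) = 0 + 3/8 = 3/8
Marginal P(Q) (column sums):
  P(Q=0) = 5/8 + 0 = 5/8
  P(Q=1) = 0 + 3/8 = 3/8

H(P) = -[(5/8)·log₂(5/8) + (3/8)·log₂(3/8)]
  = 0.4238 + 0.5306
  = 0.9544 bits
H(Q) = -[(5/8)·log₂(5/8) + (3/8)·log₂(3/8)]
  = 0.4238 + 0.5306
  = 0.9544 bits
H(P,Q) = -[(5/8)·log₂(5/8) + (3/8)·log₂(3/8)]
  = 0.4238 + 0.5306
  = 0.9544 bits

I(P;Q) = H(P) + H(Q) - H(P,Q)
  = 0.9544 + 0.9544 - 0.9544
  = 0.9544 bits

I(P;Q) = 0.9544 bits > I(U;V) = 0.2044 bits, so (P, Q) has the higher mutual information (stronger dependence).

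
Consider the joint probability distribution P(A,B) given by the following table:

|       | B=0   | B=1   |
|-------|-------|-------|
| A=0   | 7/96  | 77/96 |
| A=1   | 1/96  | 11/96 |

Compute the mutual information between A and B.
Marginal P(A) (row sums):
  P(A=0) = 7/96 + 77/96 = 7/8
  P(A=1) = 1/96 + 11/96 = 1/8
Marginal P(B) (column sums):
  P(B=0) = 7/96 + 1/96 = 1/12
  P(B=1) = 77/96 + 11/96 = 11/12

H(A) = -[(7/8)·log₂(7/8) + (1/8)·log₂(1/8)]
  = 0.1686 + 0.3750
  = 0.5436 bits
H(B) = -[(1/12)·log₂(1/12) + (11/12)·log₂(11/12)]
  = 0.2987 + 0.1151
  = 0.4138 bits
H(A,B) = -[(7/96)·log₂(7/96) + (77/96)·log₂(77/96) + (1/96)·log₂(1/96) + (11/96)·log₂(11/96)]
  = 0.2755 + 0.2552 + 0.0686 + 0.3581
  = 0.9574 bits

I(A;B) = H(A) + H(B) - H(A,B)
  = 0.5436 + 0.4138 - 0.9574
  = 0.0000 bits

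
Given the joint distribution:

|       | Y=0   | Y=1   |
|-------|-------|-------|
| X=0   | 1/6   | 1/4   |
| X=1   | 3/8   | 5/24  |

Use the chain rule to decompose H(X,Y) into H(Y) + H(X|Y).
By the chain rule: H(X,Y) = H(Y) + H(X|Y)

Marginal P(Y) (column sums):
  P(Y=0) = 1/6 + 3/8 = 13/24
  P(Y=1) = 1/4 + 5/24 = 11/24
H(Y) = -[(13/24)·log₂(13/24) + (11/24)·log₂(11/24)]
  = 0.4791 + 0.5159
  = 0.9950 bits
H(X|Y) = -Σ P(X,Y)·log₂ P(X|Y), where P(X|Y) = P(X,Y) / P(Y)
  (X=0,Y=0): P(X|Y) = (1/6)/(13/24) = 4/13;  -(1/6)·log₂(4/13) = 0.2834
  (X=0,Y=1): P(X|Y) = (1/4)/(11/24) = 6/11;  -(1/4)·log₂(6/11) = 0.2186
  (X=1,Y=0): P(X|Y) = (3/8)/(13/24) = 9/13;  -(3/8)·log₂(9/13) = 0.1989
  (X=1,Y=1): P(X|Y) = (5/24)/(11/24) = 5/11;  -(5/24)·log₂(5/11) = 0.2370
H(X|Y) = 0.2834 + 0.2186 + 0.1989 + 0.2370
  = 0.9379 bits

H(X,Y) = H(Y) + H(X|Y) = 0.9950 + 0.9379 = 1.9329 bits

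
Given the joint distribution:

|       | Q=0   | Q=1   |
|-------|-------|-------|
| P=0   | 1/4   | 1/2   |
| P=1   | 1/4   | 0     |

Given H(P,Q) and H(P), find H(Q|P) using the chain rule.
From the chain rule: H(P,Q) = H(P) + H(Q|P)
Therefore: H(Q|P) = H(P,Q) - H(P)

H(P,Q) = -[(1/4)·log₂(1/4) + (1/2)·log₂(1/2) + (1/4)·log₂(1/4)]
  = 0.5000 + 0.5000 + 0.5000
  = 1.5000 bits
Marginal P(P) (row sums):
  P(P=0) = 1/4 + 1/2 = 3/4
  P(P=1) = 1/4 + 0 = 1/4
H(P) = -[(3/4)·log₂(3/4) + (1/4)·log₂(1/4)]
  = 0.3113 + 0.5000
  = 0.8113 bits

H(Q|P) = 1.5000 - 0.8113 = 0.6887 bits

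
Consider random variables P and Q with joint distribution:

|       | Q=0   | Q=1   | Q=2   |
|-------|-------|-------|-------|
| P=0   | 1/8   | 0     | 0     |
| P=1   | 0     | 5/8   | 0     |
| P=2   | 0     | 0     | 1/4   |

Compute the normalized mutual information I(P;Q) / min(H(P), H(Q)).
Marginal P(P) (row sums):
  P(P=0) = 1/8 + 0 + 0 = 1/8
  P(P=1) = 0 + 5/8 + 0 = 5/8
  P(P=2) = 0 + 0 + 1/4 = 1/4
Marginal P(Q) (column sums):
  P(Q=0) = 1/8 + 0 + 0 = 1/8
  P(Q=1) = 0 + 5/8 + 0 = 5/8
  P(Q=2) = 0 + 0 + 1/4 = 1/4

H(P) = -[(1/8)·log₂(1/8) + (5/8)·log₂(5/8) + (1/4)·log₂(1/4)]
  = 0.3750 + 0.4238 + 0.5000
  = 1.2988 bits
H(Q) = -[(1/8)·log₂(1/8) + (5/8)·log₂(5/8) + (1/4)·log₂(1/4)]
  = 0.3750 + 0.4238 + 0.5000
  = 1.2988 bits
H(P,Q) = -[(1/8)·log₂(1/8) + (5/8)·log₂(5/8) + (1/4)·log₂(1/4)]
  = 0.3750 + 0.4238 + 0.5000
  = 1.2988 bits

I(P;Q) = H(P) + H(Q) - H(P,Q)
  = 1.2988 + 1.2988 - 1.2988
  = 1.2988 bits

min(H(P), H(Q)) = min(1.2988, 1.2988) = 1.2988 bits
Normalized MI = 1.2988 / 1.2988 = 1.0000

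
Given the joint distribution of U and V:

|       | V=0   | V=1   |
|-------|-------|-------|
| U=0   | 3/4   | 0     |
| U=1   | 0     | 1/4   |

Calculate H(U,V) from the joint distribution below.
H(U,V) = -Σ P(U,V) log₂ P(U,V), summed over the non-zero cells:
H(U,V) = -[(3/4)·log₂(3/4) + (1/4)·log₂(1/4)]
  = 0.3113 + 0.5000
  = 0.8113 bits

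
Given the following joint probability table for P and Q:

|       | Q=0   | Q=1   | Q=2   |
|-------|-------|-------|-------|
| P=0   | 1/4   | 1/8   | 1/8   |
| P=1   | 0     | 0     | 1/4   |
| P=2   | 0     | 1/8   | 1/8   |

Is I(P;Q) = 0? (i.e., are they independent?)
Marginal P(P) (row sums):
  P(P=0) = 1/4 + 1/8 + 1/8 = 1/2
  P(P=1) = 0 + 0 + 1/4 = 1/4
  P(P=2) = 0 + 1/8 + 1/8 = 1/4
Marginal P(Q) (column sums):
  P(Q=0) = 1/4 + 0 + 0 = 1/4
  P(Q=1) = 1/8 + 0 + 1/8 = 1/4
  P(Q=2) = 1/8 + 1/4 + 1/8 = 1/2

P and Q are independent iff P(P=i,Q=j) = P(P=i)·P(Q=j) for every cell.
  P(P=0)·P(Q=0) = 1/2 × 1/4 = 1/8, but P(P=0,Q=0) = 1/4 ✗

No, P and Q are not independent. Quantitatively, I(P;Q) > 0:

H(P) = -[(1/2)·log₂(1/2) + (1/4)·log₂(1/4) + (1/4)·log₂(1/4)]
  = 0.5000 + 0.5000 + 0.5000
  = 1.5000 bits
H(Q) = -[(1/4)·log₂(1/4) + (1/4)·log₂(1/4) + (1/2)·log₂(1/2)]
  = 0.5000 + 0.5000 + 0.5000
  = 1.5000 bits
H(P,Q) = -[(1/4)·log₂(1/4) + (1/8)·log₂(1/8) + (1/8)·log₂(1/8) + (1/4)·log₂(1/4) + (1/8)·log₂(1/8) + (1/8)·log₂(1/8)]
  = 0.5000 + 0.3750 + 0.3750 + 0.5000 + 0.3750 + 0.3750
  = 2.5000 bits
I(P;Q) = H(P) + H(Q) - H(P,Q) = 1.5000 + 1.5000 - 2.5000 = 0.5000 bits > 0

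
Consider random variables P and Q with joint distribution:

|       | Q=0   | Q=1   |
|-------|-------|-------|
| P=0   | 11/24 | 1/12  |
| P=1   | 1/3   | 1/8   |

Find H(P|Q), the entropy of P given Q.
Marginal P(Q) (column sums):
  P(Q=0) = 11/24 + 1/3 = 19/24
  P(Q=1) = 1/12 + 1/8 = 5/24

H(P|Q) = -Σ P(P,Q)·log₂ P(P|Q), where P(P|Q) = P(P,Q) / P(Q)
  (P=0,Q=0): P(P|Q) = (11/24)/(19/24) = 11/19;  -(11/24)·log₂(11/19) = 0.3614
  (P=0,Q=1): P(P|Q) = (1/12)/(5/24) = 2/5;  -(1/12)·log₂(2/5) = 0.1102
  (P=1,Q=0): P(P|Q) = (1/3)/(19/24) = 8/19;  -(1/3)·log₂(8/19) = 0.4160
  (P=1,Q=1): P(P|Q) = (1/8)/(5/24) = 3/5;  -(1/8)·log₂(3/5) = 0.0921
H(P|Q) = 0.3614 + 0.1102 + 0.4160 + 0.0921
  = 0.9797 bits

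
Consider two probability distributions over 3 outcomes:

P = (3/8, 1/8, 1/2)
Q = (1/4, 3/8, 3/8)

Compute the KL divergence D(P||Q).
D(P||Q) = Σ P(i) log₂(P(i)/Q(i))
  i=0: (3/8) × log₂((3/8)/(1/4)) = (3/8) × log₂(3/2) = 0.2194
  i=1: (1/8) × log₂((1/8)/(3/8)) = (1/8) × log₂(1/3) = -0.1981
  i=2: (1/2) × log₂((1/2)/(3/8)) = (1/2) × log₂(4/3) = 0.2075
D(P||Q) = 0.2194 - 0.1981 + 0.2075
  = 0.2288 bits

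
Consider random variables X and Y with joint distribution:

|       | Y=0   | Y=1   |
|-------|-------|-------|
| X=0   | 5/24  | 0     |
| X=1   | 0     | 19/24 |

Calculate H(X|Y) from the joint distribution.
Marginal P(Y) (column sums):
  P(Y=0) = 5/24 + 0 = 5/24
  P(Y=1) = 0 + 19/24 = 19/24

H(X|Y) = -Σ P(X,Y)·log₂ P(X|Y), where P(X|Y) = P(X,Y) / P(Y)
  (cells with P(X,Y) = 0 contribute 0)
  (X=0,Y=0): P(X|Y) = (5/24)/(5/24) = 1;  -(5/24)·log₂(1) = 0.0000
  (X=1,Y=1): P(X|Y) = (19/24)/(19/24) = 1;  -(19/24)·log₂(1) = 0.0000
H(X|Y) = 0.0000 + 0.0000
  = 0.0000 bits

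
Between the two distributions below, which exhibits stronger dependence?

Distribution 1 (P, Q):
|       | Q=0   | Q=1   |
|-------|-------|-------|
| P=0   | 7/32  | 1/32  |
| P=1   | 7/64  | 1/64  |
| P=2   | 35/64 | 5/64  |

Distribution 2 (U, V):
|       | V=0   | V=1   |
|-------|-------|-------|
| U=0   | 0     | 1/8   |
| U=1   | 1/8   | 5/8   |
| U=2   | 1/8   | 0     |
Distribution 1 (P, Q):
Marginal P(P) (row sums):
  P(P=0) = 7/32 + 1/32 = 1/4
  P(P=1) = 7/64 + 1/64 = 1/8
  P(P=2) = 35/64 + 5/64 = 5/8
Marginal P(Q) (column sums):
  P(Q=0) = 7/32 + 7/64 + 35/64 = 7/8
  P(Q=1) = 1/32 + 1/64 + 5/64 = 1/8

H(P) = -[(1/4)·log₂(1/4) + (1/8)·log₂(1/8) + (5/8)·log₂(5/8)]
  = 0.5000 + 0.3750 + 0.4238
  = 1.2988 bits
H(Q) = -[(7/8)·log₂(7/8) + (1/8)·log₂(1/8)]
  = 0.1686 + 0.3750
  = 0.5436 bits
H(P,Q) = -[(7/32)·log₂(7/32) + (1/32)·log₂(1/32) + (7/64)·log₂(7/64) + (1/64)·log₂(1/64) + (35/64)·log₂(35/64) + (5/64)·log₂(5/64)]
  = 0.4796 + 0.1563 + 0.3492 + 0.0938 + 0.4762 + 0.2873
  = 1.8424 bits

I(P;Q) = H(P) + H(Q) - H(P,Q)
  = 1.2988 + 0.5436 - 1.8424
  = 0.0000 bits

Distribution 2 (U, V):
Marginal P(U) (row sums):
  P(U=0) = 0 + 1/8 = 1/8
  P(U=1) = 1/8 + 5/8 = 3/4
  P(U=2) = 1/8 + 0 = 1/8
Marginal P(V) (column sums):
  P(V=0) = 0 + 1/8 + 1/8 = 1/4
  P(V=1) = 1/8 + 5/8 + 0 = 3/4

H(U) = -[(1/8)·log₂(1/8) + (3/4)·log₂(3/4) + (1/8)·log₂(1/8)]
  = 0.3750 + 0.3113 + 0.3750
  = 1.0613 bits
H(V) = -[(1/4)·log₂(1/4) + (3/4)·log₂(3/4)]
  = 0.5000 + 0.3113
  = 0.8113 bits
H(U,V) = -[(1/8)·log₂(1/8) + (1/8)·log₂(1/8) + (5/8)·log₂(5/8) + (1/8)·log₂(1/8)]
  = 0.3750 + 0.3750 + 0.4238 + 0.3750
  = 1.5488 bits

I(U;V) = H(U) + H(V) - H(U,V)
  = 1.0613 + 0.8113 - 1.5488
  = 0.3238 bits

I(U;V) = 0.3238 bits > I(P;Q) = 0.0000 bits, so (U, V) has the higher mutual information (stronger dependence).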